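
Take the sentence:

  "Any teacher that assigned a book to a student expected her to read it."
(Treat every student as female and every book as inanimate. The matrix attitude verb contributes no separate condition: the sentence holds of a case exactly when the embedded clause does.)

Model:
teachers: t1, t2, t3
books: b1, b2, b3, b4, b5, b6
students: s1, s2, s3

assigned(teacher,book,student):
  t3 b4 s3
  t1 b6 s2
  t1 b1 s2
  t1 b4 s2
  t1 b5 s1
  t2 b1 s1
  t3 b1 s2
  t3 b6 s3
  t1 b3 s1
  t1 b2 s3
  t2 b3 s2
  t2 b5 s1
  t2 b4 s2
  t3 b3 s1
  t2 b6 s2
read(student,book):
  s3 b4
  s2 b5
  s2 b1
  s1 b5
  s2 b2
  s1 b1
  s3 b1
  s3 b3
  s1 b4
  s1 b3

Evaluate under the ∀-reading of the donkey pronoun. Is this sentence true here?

"her" takes "a student" as antecedent and "it" takes "a book"; both are donkey pronouns co-varying with the restrictor.
Strong reading: for every (t,b,s) with assigned(t,b,s), read(s,b).
Restrictor triples: (t1,b1,s2)→read(s2,b1) ✓  (t1,b2,s3)→read(s3,b2) ✗  (t1,b3,s1)→read(s1,b3) ✓  (t1,b4,s2)→read(s2,b4) ✗  (t1,b5,s1)→read(s1,b5) ✓  (t1,b6,s2)→read(s2,b6) ✗  (t2,b1,s1)→read(s1,b1) ✓  (t2,b3,s2)→read(s2,b3) ✗  (t2,b4,s2)→read(s2,b4) ✗  (t2,b5,s1)→read(s1,b5) ✓  (t2,b6,s2)→read(s2,b6) ✗  (t3,b1,s2)→read(s2,b1) ✓  (t3,b3,s1)→read(s1,b3) ✓  (t3,b4,s3)→read(s3,b4) ✓  (t3,b6,s3)→read(s3,b6) ✗
Counterexample: (t1,b2,s3) — read(s3,b2) does not hold.

False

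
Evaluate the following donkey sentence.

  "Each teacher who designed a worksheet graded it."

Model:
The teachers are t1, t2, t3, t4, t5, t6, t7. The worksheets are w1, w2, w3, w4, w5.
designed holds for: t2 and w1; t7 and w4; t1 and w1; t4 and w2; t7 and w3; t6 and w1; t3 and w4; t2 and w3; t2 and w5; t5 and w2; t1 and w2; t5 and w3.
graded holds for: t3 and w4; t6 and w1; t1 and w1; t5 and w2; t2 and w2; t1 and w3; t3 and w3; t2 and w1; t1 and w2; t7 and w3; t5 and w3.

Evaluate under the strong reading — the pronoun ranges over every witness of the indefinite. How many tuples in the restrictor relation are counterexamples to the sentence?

"it" takes "a worksheet" as antecedent — a donkey pronoun bound across the clause boundary.
Strong reading: for every (t,w) with designed(t,w), graded(t,w).
Restrictor pairs: (t1,w1) ✓  (t1,w2) ✓  (t2,w1) ✓  (t2,w3) ✗  (t2,w5) ✗  (t3,w4) ✓  (t4,w2) ✗  (t5,w2) ✓  (t5,w3) ✓  (t6,w1) ✓  (t7,w3) ✓  (t7,w4) ✗
Counterexamples (restrictor pairs failing the scope): 4.

4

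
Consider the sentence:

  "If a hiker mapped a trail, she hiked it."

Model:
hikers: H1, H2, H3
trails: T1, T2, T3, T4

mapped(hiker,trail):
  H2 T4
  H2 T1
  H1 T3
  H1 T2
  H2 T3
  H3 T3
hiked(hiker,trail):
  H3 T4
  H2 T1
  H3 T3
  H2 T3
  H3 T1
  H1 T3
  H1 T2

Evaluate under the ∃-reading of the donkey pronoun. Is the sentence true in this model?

True

"it" takes "a trail" as antecedent — a donkey pronoun bound across the clause boundary.
Weak reading: every hiker h with some mapped-trail has at least one mapped-trail t such that hiked(h,t).
Per hiker: H1:✓  H2:✓  H3:✓
Every hiker in the restrictor has a witness.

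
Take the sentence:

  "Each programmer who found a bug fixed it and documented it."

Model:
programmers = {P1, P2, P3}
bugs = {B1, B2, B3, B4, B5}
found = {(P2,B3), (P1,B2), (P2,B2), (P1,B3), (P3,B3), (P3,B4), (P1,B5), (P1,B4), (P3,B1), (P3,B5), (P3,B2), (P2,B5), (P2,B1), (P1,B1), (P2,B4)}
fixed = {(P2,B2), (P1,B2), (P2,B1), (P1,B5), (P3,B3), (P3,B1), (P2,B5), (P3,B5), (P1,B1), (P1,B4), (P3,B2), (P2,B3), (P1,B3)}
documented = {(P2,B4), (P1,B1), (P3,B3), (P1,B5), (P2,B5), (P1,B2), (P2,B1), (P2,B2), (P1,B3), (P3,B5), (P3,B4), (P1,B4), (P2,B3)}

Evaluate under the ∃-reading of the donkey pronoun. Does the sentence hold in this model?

True

"it" takes "a bug" as antecedent — a donkey pronoun bound across the clause boundary.
Weak reading: every programmer p with some found-bug has at least one found-bug b such that fixed(p,b) ∧ documented(p,b).
Per programmer: P1:✓  P2:✓  P3:✓
Every programmer in the restrictor has a witness.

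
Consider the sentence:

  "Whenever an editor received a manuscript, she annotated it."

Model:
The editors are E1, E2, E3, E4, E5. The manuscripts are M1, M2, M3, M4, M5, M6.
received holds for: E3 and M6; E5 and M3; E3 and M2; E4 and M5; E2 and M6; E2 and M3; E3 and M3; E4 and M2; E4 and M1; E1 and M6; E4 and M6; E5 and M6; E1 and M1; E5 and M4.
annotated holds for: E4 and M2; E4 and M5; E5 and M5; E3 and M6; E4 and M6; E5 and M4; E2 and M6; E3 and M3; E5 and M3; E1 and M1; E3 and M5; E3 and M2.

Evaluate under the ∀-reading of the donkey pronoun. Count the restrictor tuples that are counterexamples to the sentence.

4

"it" takes "a manuscript" as antecedent — a donkey pronoun bound across the clause boundary.
Strong reading: for every (e,m) with received(e,m), annotated(e,m).
Restrictor pairs: (E1,M1) ✓  (E1,M6) ✗  (E2,M3) ✗  (E2,M6) ✓  (E3,M2) ✓  (E3,M3) ✓  (E3,M6) ✓  (E4,M1) ✗  (E4,M2) ✓  (E4,M5) ✓  (E4,M6) ✓  (E5,M3) ✓  (E5,M4) ✓  (E5,M6) ✗
Counterexamples (restrictor pairs failing the scope): 4.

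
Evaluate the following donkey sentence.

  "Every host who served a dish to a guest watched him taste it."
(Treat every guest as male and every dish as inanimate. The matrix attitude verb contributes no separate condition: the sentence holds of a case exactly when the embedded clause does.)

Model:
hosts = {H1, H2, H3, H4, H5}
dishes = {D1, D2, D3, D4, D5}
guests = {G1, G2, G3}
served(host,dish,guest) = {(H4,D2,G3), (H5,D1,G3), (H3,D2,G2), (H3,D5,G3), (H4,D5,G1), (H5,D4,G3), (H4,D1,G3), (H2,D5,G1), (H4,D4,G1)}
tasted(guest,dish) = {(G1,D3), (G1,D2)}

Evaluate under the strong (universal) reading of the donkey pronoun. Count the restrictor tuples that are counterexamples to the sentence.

"him" takes "a guest" as antecedent and "it" takes "a dish"; both are donkey pronouns co-varying with the restrictor.
Strong reading: for every (h,d,g) with served(h,d,g), tasted(g,d).
Restrictor triples: (H2,D5,G1)→tasted(G1,D5) ✗  (H3,D2,G2)→tasted(G2,D2) ✗  (H3,D5,G3)→tasted(G3,D5) ✗  (H4,D1,G3)→tasted(G3,D1) ✗  (H4,D2,G3)→tasted(G3,D2) ✗  (H4,D4,G1)→tasted(G1,D4) ✗  (H4,D5,G1)→tasted(G1,D5) ✗  (H5,D1,G3)→tasted(G3,D1) ✗  (H5,D4,G3)→tasted(G3,D4) ✗
Counterexamples (restrictor triples failing the scope): 9.

9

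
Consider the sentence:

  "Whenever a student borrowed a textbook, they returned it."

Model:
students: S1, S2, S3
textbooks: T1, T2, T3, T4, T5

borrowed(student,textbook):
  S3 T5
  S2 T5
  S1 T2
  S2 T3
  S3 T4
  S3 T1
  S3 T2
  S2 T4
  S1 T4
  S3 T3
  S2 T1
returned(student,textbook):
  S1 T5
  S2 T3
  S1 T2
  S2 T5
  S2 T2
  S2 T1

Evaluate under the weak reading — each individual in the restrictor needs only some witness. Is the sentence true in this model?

False

"it" takes "a textbook" as antecedent — a donkey pronoun bound across the clause boundary.
Weak reading: every student s with some borrowed-textbook has at least one borrowed-textbook t such that returned(s,t).
Per student: S1:✓  S2:✓  S3:✗
S3 has no witness among its borrowed-textbooks.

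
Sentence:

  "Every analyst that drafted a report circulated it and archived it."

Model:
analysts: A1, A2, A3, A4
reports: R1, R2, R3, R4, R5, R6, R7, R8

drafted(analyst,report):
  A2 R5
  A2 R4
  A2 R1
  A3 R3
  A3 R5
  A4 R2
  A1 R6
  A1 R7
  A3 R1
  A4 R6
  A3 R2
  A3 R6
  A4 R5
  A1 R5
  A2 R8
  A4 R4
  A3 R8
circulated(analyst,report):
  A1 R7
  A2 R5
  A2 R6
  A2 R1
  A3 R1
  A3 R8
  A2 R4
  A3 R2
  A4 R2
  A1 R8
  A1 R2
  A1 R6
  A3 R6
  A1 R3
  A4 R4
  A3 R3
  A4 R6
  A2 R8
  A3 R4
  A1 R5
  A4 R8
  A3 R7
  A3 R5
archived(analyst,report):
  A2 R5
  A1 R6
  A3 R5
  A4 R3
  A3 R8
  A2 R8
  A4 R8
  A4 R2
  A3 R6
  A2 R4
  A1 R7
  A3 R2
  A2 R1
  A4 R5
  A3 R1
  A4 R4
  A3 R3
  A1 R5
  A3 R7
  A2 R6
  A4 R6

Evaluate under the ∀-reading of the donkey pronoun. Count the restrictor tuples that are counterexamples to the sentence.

"it" takes "a report" as antecedent — a donkey pronoun bound across the clause boundary.
Strong reading: for every (a,r) with drafted(a,r), circulated(a,r) ∧ archived(a,r).
Restrictor pairs: (A1,R5) ✓  (A1,R6) ✓  (A1,R7) ✓  (A2,R1) ✓  (A2,R4) ✓  (A2,R5) ✓  (A2,R8) ✓  (A3,R1) ✓  (A3,R2) ✓  (A3,R3) ✓  (A3,R5) ✓  (A3,R6) ✓  (A3,R8) ✓  (A4,R2) ✓  (A4,R4) ✓  (A4,R5) ✗  (A4,R6) ✓
Counterexamples (restrictor pairs failing the scope): 1.

1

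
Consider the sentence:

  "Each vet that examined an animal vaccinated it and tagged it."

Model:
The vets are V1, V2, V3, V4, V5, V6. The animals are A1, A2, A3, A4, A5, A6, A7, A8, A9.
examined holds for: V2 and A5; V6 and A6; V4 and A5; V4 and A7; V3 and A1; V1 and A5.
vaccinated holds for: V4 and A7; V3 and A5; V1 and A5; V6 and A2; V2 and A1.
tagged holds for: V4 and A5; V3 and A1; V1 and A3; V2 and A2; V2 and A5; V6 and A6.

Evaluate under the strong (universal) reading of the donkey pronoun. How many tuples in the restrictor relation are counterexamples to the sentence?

6

"it" takes "an animal" as antecedent — a donkey pronoun bound across the clause boundary.
Strong reading: for every (v,a) with examined(v,a), vaccinated(v,a) ∧ tagged(v,a).
Restrictor pairs: (V1,A5) ✗  (V2,A5) ✗  (V3,A1) ✗  (V4,A5) ✗  (V4,A7) ✗  (V6,A6) ✗
Counterexamples (restrictor pairs failing the scope): 6.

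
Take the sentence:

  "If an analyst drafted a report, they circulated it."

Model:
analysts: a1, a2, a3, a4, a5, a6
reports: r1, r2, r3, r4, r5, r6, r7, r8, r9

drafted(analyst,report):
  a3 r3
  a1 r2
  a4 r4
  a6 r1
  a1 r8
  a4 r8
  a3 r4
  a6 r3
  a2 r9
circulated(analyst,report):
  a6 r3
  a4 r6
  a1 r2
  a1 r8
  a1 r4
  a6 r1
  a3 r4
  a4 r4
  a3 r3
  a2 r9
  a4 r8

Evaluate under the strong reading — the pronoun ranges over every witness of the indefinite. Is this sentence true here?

"it" takes "a report" as antecedent — a donkey pronoun bound across the clause boundary.
Strong reading: for every (a,r) with drafted(a,r), circulated(a,r).
Restrictor pairs: (a1,r2) ✓  (a1,r8) ✓  (a2,r9) ✓  (a3,r3) ✓  (a3,r4) ✓  (a4,r4) ✓  (a4,r8) ✓  (a6,r1) ✓  (a6,r3) ✓
Every restrictor pair satisfies the scope.

True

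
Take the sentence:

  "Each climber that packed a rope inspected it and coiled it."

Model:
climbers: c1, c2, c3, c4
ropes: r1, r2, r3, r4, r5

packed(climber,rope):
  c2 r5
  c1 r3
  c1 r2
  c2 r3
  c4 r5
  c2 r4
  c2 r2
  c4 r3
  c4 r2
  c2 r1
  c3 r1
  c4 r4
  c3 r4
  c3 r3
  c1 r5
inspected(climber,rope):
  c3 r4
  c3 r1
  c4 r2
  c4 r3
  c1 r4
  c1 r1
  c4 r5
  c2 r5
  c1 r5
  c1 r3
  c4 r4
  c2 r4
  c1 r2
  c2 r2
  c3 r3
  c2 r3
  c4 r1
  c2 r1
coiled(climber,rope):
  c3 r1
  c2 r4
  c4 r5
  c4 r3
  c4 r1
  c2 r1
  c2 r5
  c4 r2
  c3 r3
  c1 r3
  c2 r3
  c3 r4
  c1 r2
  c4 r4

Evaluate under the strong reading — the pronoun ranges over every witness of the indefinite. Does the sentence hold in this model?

"it" takes "a rope" as antecedent — a donkey pronoun bound across the clause boundary.
Strong reading: for every (c,r) with packed(c,r), inspected(c,r) ∧ coiled(c,r).
Restrictor pairs: (c1,r2) ✓  (c1,r3) ✓  (c1,r5) ✗  (c2,r1) ✓  (c2,r2) ✗  (c2,r3) ✓  (c2,r4) ✓  (c2,r5) ✓  (c3,r1) ✓  (c3,r3) ✓  (c3,r4) ✓  (c4,r2) ✓  (c4,r3) ✓  (c4,r4) ✓  (c4,r5) ✓
Counterexample: (c1,r5) is in packed but fails the scope.

False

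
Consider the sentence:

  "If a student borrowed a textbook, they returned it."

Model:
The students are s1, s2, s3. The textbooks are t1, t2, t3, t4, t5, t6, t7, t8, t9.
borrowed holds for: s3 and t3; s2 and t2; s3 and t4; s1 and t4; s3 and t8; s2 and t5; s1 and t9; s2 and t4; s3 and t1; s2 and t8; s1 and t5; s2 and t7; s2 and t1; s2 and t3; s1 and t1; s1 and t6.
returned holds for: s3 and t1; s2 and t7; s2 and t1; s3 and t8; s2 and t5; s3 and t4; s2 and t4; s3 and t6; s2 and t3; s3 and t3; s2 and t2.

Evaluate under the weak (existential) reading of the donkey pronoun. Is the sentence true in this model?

"it" takes "a textbook" as antecedent — a donkey pronoun bound across the clause boundary.
Weak reading: every student s with some borrowed-textbook has at least one borrowed-textbook t such that returned(s,t).
Per student: s1:✗  s2:✓  s3:✓
s1 has no witness among its borrowed-textbooks.

False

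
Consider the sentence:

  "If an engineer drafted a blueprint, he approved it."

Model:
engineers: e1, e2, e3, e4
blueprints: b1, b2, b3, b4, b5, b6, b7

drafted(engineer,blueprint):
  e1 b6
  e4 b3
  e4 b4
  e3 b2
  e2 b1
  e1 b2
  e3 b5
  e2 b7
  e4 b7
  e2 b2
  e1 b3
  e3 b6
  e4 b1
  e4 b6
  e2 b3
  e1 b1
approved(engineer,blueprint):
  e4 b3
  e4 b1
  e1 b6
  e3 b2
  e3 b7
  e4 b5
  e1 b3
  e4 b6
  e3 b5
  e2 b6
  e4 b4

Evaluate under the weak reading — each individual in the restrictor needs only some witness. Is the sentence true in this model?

"it" takes "a blueprint" as antecedent — a donkey pronoun bound across the clause boundary.
Weak reading: every engineer e with some drafted-blueprint has at least one drafted-blueprint b such that approved(e,b).
Per engineer: e1:✓  e2:✗  e3:✓  e4:✓
e2 has no witness among its drafted-blueprints.

False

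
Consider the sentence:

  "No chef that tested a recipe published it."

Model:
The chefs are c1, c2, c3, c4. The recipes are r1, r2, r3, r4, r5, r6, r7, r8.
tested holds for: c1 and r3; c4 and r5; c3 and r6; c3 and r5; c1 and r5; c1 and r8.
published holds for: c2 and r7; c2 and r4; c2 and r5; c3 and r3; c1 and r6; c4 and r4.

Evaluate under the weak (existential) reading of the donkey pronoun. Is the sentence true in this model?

"it" takes "a recipe" as antecedent — a donkey pronoun bound across the clause boundary.
Truth condition: for no (c,r) with tested(c,r) does published(c,r) hold.
Restrictor pairs — does the scope hold? (c1,r3):fails  (c1,r5):fails  (c1,r8):fails  (c3,r5):fails  (c3,r6):fails  (c4,r5):fails
Scope holds for no restrictor pair, so the sentence is true.

True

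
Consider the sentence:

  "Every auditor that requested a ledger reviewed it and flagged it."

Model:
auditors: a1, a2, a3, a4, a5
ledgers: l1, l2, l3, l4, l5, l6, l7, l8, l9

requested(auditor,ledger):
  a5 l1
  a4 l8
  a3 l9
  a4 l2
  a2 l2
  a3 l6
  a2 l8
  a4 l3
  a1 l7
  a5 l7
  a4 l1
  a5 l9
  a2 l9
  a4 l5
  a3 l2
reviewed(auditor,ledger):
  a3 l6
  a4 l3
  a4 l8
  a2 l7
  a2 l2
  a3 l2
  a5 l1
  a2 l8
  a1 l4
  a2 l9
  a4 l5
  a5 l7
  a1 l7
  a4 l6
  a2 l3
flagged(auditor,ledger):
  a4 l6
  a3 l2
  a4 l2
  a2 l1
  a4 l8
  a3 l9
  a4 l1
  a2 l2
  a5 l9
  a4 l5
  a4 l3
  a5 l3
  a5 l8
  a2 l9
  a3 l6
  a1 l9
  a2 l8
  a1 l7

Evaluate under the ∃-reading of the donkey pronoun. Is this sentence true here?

"it" takes "a ledger" as antecedent — a donkey pronoun bound across the clause boundary.
Weak reading: every auditor a with some requested-ledger has at least one requested-ledger l such that reviewed(a,l) ∧ flagged(a,l).
Per auditor: a1:✓  a2:✓  a3:✓  a4:✓  a5:✗
a5 has no witness among its requested-ledgers.

False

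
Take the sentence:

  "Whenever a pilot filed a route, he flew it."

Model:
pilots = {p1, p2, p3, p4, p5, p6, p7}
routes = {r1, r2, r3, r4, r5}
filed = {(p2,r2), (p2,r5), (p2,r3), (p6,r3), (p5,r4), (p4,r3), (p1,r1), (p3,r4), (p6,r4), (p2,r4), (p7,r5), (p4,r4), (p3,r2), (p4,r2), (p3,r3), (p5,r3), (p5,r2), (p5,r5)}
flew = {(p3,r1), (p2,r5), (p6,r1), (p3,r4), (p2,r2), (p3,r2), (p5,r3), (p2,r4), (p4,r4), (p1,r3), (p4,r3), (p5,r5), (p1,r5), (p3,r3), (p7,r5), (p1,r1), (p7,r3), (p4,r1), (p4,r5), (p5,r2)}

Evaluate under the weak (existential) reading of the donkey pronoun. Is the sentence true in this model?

"it" takes "a route" as antecedent — a donkey pronoun bound across the clause boundary.
Weak reading: every pilot p with some filed-route has at least one filed-route r such that flew(p,r).
Per pilot: p1:✓  p2:✓  p3:✓  p4:✓  p5:✓  p6:✗  p7:✓
p6 has no witness among its filed-routes.

False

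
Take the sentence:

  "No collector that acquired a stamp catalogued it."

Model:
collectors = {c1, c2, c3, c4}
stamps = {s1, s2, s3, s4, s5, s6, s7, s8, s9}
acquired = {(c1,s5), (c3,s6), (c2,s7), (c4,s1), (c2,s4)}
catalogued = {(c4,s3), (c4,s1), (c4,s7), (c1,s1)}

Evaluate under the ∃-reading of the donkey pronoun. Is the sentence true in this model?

"it" takes "a stamp" as antecedent — a donkey pronoun bound across the clause boundary.
Truth condition: for no (c,s) with acquired(c,s) does catalogued(c,s) hold.
Restrictor pairs — does the scope hold? (c1,s5):fails  (c2,s4):fails  (c2,s7):fails  (c3,s6):fails  (c4,s1):holds
Scope holds for 1 pair(s), so the sentence is false.

False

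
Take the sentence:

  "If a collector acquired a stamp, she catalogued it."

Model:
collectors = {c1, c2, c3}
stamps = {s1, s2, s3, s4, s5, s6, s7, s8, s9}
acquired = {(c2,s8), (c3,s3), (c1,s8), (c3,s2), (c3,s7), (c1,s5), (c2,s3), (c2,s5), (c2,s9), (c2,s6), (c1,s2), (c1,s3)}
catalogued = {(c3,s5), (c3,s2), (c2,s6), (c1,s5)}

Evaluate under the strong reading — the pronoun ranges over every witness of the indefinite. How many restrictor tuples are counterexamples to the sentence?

9

"it" takes "a stamp" as antecedent — a donkey pronoun bound across the clause boundary.
Strong reading: for every (c,s) with acquired(c,s), catalogued(c,s).
Restrictor pairs: (c1,s2) ✗  (c1,s3) ✗  (c1,s5) ✓  (c1,s8) ✗  (c2,s3) ✗  (c2,s5) ✗  (c2,s6) ✓  (c2,s8) ✗  (c2,s9) ✗  (c3,s2) ✓  (c3,s3) ✗  (c3,s7) ✗
Counterexamples (restrictor pairs failing the scope): 9.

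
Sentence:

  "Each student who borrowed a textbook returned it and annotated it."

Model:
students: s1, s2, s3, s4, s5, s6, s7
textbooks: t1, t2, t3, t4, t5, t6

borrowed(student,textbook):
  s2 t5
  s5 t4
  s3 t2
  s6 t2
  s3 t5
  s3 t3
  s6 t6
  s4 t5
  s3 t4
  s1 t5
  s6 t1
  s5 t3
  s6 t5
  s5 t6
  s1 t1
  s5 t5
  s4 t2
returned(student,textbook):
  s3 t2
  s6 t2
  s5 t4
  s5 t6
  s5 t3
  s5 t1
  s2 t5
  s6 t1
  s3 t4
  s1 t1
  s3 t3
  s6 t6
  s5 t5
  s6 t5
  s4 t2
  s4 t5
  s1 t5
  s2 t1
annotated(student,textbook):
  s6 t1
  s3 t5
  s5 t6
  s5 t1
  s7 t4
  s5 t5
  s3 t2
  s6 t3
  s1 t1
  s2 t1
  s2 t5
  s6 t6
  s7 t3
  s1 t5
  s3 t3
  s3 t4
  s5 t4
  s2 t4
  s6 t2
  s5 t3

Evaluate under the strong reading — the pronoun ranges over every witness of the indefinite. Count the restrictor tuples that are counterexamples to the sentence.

4

"it" takes "a textbook" as antecedent — a donkey pronoun bound across the clause boundary.
Strong reading: for every (s,t) with borrowed(s,t), returned(s,t) ∧ annotated(s,t).
Restrictor pairs: (s1,t1) ✓  (s1,t5) ✓  (s2,t5) ✓  (s3,t2) ✓  (s3,t3) ✓  (s3,t4) ✓  (s3,t5) ✗  (s4,t2) ✗  (s4,t5) ✗  (s5,t3) ✓  (s5,t4) ✓  (s5,t5) ✓  (s5,t6) ✓  (s6,t1) ✓  (s6,t2) ✓  (s6,t5) ✗  (s6,t6) ✓
Counterexamples (restrictor pairs failing the scope): 4.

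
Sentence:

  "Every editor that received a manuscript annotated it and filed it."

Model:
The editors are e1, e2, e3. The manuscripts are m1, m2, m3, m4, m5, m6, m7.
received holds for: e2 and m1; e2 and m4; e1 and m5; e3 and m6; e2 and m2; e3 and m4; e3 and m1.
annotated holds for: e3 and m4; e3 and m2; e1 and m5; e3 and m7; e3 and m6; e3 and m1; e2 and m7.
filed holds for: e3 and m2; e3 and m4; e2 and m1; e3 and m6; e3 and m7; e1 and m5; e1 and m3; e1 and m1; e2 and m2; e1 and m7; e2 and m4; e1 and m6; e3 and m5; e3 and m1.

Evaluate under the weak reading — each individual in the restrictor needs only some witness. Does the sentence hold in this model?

"it" takes "a manuscript" as antecedent — a donkey pronoun bound across the clause boundary.
Weak reading: every editor e with some received-manuscript has at least one received-manuscript m such that annotated(e,m) ∧ filed(e,m).
Per editor: e1:✓  e2:✗  e3:✓
e2 has no witness among its received-manuscripts.

False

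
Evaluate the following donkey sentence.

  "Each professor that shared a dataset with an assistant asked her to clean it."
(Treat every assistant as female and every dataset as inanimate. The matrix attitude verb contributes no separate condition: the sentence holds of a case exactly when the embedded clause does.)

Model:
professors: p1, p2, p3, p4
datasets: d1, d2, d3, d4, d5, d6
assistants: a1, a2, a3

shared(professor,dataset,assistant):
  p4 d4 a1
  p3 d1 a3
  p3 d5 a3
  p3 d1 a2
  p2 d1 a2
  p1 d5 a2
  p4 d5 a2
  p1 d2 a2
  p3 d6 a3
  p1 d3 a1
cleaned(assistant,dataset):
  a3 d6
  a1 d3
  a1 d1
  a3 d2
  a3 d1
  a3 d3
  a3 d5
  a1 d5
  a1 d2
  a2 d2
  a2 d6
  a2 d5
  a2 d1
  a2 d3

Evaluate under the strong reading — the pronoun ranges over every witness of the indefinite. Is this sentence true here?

"her" takes "an assistant" as antecedent and "it" takes "a dataset"; both are donkey pronouns co-varying with the restrictor.
Strong reading: for every (p,d,a) with shared(p,d,a), cleaned(a,d).
Restrictor triples: (p1,d2,a2)→cleaned(a2,d2) ✓  (p1,d3,a1)→cleaned(a1,d3) ✓  (p1,d5,a2)→cleaned(a2,d5) ✓  (p2,d1,a2)→cleaned(a2,d1) ✓  (p3,d1,a2)→cleaned(a2,d1) ✓  (p3,d1,a3)→cleaned(a3,d1) ✓  (p3,d5,a3)→cleaned(a3,d5) ✓  (p3,d6,a3)→cleaned(a3,d6) ✓  (p4,d4,a1)→cleaned(a1,d4) ✗  (p4,d5,a2)→cleaned(a2,d5) ✓
Counterexample: (p4,d4,a1) — cleaned(a1,d4) does not hold.

False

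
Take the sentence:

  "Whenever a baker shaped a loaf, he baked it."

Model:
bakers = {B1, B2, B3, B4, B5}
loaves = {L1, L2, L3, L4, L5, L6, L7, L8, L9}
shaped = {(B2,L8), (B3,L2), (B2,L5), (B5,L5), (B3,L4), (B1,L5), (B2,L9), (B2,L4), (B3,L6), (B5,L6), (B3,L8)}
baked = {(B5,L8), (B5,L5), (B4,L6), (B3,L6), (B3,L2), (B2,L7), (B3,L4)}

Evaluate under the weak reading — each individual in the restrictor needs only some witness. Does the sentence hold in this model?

False

"it" takes "a loaf" as antecedent — a donkey pronoun bound across the clause boundary.
Weak reading: every baker b with some shaped-loaf has at least one shaped-loaf l such that baked(b,l).
Per baker: B1:✗  B2:✗  B3:✓  B5:✓
B1 has no witness among its shaped-loaves.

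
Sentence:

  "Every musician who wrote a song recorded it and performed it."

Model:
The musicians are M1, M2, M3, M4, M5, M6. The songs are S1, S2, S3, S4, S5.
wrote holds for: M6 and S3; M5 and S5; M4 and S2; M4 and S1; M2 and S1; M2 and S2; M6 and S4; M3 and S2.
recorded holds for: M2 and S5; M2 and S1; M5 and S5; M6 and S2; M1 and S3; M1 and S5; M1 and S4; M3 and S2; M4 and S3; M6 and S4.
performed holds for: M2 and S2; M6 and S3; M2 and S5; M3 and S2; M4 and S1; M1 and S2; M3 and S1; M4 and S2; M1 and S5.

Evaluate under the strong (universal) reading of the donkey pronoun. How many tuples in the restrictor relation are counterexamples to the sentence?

7

"it" takes "a song" as antecedent — a donkey pronoun bound across the clause boundary.
Strong reading: for every (m,s) with wrote(m,s), recorded(m,s) ∧ performed(m,s).
Restrictor pairs: (M2,S1) ✗  (M2,S2) ✗  (M3,S2) ✓  (M4,S1) ✗  (M4,S2) ✗  (M5,S5) ✗  (M6,S3) ✗  (M6,S4) ✗
Counterexamples (restrictor pairs failing the scope): 7.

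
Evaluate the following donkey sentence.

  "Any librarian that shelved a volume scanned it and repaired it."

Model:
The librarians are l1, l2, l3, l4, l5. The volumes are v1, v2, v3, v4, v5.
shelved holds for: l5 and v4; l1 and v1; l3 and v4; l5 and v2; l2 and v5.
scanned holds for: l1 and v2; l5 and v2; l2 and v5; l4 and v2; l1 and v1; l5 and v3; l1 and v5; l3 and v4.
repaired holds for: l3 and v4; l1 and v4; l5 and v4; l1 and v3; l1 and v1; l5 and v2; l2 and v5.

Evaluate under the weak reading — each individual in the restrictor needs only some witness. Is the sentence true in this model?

True

"it" takes "a volume" as antecedent — a donkey pronoun bound across the clause boundary.
Weak reading: every librarian l with some shelved-volume has at least one shelved-volume v such that scanned(l,v) ∧ repaired(l,v).
Per librarian: l1:✓  l2:✓  l3:✓  l5:✓
Every librarian in the restrictor has a witness.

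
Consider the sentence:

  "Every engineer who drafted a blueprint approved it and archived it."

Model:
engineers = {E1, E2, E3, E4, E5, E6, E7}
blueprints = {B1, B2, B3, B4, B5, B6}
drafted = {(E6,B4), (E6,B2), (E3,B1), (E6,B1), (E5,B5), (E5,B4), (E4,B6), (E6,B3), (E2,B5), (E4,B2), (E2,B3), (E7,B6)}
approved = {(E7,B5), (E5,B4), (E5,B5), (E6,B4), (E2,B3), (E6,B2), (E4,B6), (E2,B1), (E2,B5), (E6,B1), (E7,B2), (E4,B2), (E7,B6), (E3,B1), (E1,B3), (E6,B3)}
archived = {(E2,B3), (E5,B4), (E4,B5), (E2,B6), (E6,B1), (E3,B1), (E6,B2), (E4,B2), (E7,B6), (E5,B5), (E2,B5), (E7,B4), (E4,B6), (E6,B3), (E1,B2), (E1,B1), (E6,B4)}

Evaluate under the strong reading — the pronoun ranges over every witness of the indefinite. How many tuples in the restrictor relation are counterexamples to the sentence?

0

"it" takes "a blueprint" as antecedent — a donkey pronoun bound across the clause boundary.
Strong reading: for every (e,b) with drafted(e,b), approved(e,b) ∧ archived(e,b).
Restrictor pairs: (E2,B3) ✓  (E2,B5) ✓  (E3,B1) ✓  (E4,B2) ✓  (E4,B6) ✓  (E5,B4) ✓  (E5,B5) ✓  (E6,B1) ✓  (E6,B2) ✓  (E6,B3) ✓  (E6,B4) ✓  (E7,B6) ✓
Counterexamples (restrictor pairs failing the scope): 0.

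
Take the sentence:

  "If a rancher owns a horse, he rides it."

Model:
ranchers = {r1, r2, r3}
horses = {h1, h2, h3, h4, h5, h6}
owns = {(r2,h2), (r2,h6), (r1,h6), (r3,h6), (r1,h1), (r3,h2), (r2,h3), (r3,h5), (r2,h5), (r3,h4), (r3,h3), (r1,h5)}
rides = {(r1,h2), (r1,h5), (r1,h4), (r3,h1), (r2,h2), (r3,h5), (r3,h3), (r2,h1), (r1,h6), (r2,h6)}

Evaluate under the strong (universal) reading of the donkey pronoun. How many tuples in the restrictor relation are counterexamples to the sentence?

"it" takes "a horse" as antecedent — a donkey pronoun bound across the clause boundary.
Strong reading: for every (r,h) with owns(r,h), rides(r,h).
Restrictor pairs: (r1,h1) ✗  (r1,h5) ✓  (r1,h6) ✓  (r2,h2) ✓  (r2,h3) ✗  (r2,h5) ✗  (r2,h6) ✓  (r3,h2) ✗  (r3,h3) ✓  (r3,h4) ✗  (r3,h5) ✓  (r3,h6) ✗
Counterexamples (restrictor pairs failing the scope): 6.

6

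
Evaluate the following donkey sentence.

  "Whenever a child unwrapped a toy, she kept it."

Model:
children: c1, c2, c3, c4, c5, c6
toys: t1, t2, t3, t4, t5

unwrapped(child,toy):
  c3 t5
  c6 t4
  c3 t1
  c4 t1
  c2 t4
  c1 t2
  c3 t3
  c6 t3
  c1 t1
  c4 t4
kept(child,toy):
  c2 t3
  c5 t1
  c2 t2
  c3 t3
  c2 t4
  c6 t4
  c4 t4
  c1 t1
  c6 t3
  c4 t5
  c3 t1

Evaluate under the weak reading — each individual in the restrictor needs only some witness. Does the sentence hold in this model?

"it" takes "a toy" as antecedent — a donkey pronoun bound across the clause boundary.
Weak reading: every child c with some unwrapped-toy has at least one unwrapped-toy t such that kept(c,t).
Per child: c1:✓  c2:✓  c3:✓  c4:✓  c6:✓
Every child in the restrictor has a witness.

True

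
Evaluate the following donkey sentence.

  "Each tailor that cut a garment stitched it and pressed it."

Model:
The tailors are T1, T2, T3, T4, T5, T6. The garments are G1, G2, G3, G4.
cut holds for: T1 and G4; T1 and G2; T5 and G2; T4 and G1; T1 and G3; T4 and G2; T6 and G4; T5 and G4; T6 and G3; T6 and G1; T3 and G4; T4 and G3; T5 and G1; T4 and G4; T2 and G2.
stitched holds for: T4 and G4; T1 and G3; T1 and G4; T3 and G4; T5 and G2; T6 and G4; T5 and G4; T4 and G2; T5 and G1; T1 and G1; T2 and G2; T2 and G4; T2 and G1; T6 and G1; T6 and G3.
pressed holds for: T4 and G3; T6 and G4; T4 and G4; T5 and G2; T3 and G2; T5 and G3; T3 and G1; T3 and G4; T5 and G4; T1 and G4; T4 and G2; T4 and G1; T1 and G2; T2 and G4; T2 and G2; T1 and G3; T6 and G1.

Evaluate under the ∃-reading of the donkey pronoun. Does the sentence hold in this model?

True

"it" takes "a garment" as antecedent — a donkey pronoun bound across the clause boundary.
Weak reading: every tailor t with some cut-garment has at least one cut-garment g such that stitched(t,g) ∧ pressed(t,g).
Per tailor: T1:✓  T2:✓  T3:✓  T4:✓  T5:✓  T6:✓
Every tailor in the restrictor has a witness.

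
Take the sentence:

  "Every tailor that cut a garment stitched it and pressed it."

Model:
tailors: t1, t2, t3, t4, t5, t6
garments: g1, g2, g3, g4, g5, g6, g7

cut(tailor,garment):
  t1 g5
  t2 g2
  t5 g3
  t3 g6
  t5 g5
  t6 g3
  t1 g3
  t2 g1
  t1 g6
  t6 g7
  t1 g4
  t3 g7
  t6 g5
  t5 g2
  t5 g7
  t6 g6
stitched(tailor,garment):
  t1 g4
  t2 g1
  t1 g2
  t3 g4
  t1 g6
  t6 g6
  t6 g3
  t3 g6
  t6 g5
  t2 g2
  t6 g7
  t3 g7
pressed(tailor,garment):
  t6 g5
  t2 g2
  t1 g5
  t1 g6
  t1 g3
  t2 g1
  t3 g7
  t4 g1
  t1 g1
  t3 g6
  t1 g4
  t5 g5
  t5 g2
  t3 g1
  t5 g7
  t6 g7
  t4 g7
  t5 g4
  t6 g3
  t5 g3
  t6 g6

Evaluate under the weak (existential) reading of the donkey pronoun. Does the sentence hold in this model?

"it" takes "a garment" as antecedent — a donkey pronoun bound across the clause boundary.
Weak reading: every tailor t with some cut-garment has at least one cut-garment g such that stitched(t,g) ∧ pressed(t,g).
Per tailor: t1:✓  t2:✓  t3:✓  t5:✗  t6:✓
t5 has no witness among its cut-garments.

False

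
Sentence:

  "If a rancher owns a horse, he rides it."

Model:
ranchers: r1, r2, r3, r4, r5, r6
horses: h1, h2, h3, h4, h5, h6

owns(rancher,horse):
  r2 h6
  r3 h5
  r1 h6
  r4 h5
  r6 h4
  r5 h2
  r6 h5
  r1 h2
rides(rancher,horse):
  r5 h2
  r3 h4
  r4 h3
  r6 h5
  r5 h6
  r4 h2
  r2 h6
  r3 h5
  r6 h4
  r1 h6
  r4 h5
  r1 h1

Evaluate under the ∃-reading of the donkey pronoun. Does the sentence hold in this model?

True

"it" takes "a horse" as antecedent — a donkey pronoun bound across the clause boundary.
Weak reading: every rancher r with some owns-horse has at least one owns-horse h such that rides(r,h).
Per rancher: r1:✓  r2:✓  r3:✓  r4:✓  r5:✓  r6:✓
Every rancher in the restrictor has a witness.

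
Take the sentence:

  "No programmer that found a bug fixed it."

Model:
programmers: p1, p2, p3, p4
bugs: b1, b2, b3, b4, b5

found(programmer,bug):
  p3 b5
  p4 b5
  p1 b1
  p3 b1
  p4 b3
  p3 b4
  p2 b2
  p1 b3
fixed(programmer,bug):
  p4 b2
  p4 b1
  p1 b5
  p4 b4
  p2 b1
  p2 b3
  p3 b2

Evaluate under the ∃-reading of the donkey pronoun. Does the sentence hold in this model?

True

"it" takes "a bug" as antecedent — a donkey pronoun bound across the clause boundary.
Truth condition: for no (p,b) with found(p,b) does fixed(p,b) hold.
Restrictor pairs — does the scope hold? (p1,b1):fails  (p1,b3):fails  (p2,b2):fails  (p3,b1):fails  (p3,b4):fails  (p3,b5):fails  (p4,b3):fails  (p4,b5):fails
Scope holds for no restrictor pair, so the sentence is true.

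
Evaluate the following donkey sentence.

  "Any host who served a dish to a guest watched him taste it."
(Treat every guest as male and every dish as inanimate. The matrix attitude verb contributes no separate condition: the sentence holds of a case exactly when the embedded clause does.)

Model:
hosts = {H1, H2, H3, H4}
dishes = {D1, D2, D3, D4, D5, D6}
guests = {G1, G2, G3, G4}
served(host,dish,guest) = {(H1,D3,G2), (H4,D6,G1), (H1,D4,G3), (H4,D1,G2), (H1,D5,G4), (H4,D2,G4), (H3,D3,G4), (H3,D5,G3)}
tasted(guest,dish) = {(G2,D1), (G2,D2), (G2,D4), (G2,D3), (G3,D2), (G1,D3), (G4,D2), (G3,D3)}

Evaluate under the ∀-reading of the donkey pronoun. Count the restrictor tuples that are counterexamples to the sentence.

"him" takes "a guest" as antecedent and "it" takes "a dish"; both are donkey pronouns co-varying with the restrictor.
Strong reading: for every (h,d,g) with served(h,d,g), tasted(g,d).
Restrictor triples: (H1,D3,G2)→tasted(G2,D3) ✓  (H1,D4,G3)→tasted(G3,D4) ✗  (H1,D5,G4)→tasted(G4,D5) ✗  (H3,D3,G4)→tasted(G4,D3) ✗  (H3,D5,G3)→tasted(G3,D5) ✗  (H4,D1,G2)→tasted(G2,D1) ✓  (H4,D2,G4)→tasted(G4,D2) ✓  (H4,D6,G1)→tasted(G1,D6) ✗
Counterexamples (restrictor triples failing the scope): 5.

5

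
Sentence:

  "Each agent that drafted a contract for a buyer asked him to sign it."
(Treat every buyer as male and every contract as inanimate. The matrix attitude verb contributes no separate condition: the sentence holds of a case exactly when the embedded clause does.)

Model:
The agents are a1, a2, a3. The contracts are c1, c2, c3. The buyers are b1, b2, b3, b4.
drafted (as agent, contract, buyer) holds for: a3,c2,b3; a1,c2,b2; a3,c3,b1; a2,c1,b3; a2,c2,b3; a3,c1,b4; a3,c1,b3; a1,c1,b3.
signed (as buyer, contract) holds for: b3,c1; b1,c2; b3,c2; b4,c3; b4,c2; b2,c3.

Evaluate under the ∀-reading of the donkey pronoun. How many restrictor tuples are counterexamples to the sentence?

"him" takes "a buyer" as antecedent and "it" takes "a contract"; both are donkey pronouns co-varying with the restrictor.
Strong reading: for every (a,c,b) with drafted(a,c,b), signed(b,c).
Restrictor triples: (a1,c1,b3)→signed(b3,c1) ✓  (a1,c2,b2)→signed(b2,c2) ✗  (a2,c1,b3)→signed(b3,c1) ✓  (a2,c2,b3)→signed(b3,c2) ✓  (a3,c1,b3)→signed(b3,c1) ✓  (a3,c1,b4)→signed(b4,c1) ✗  (a3,c2,b3)→signed(b3,c2) ✓  (a3,c3,b1)→signed(b1,c3) ✗
Counterexamples (restrictor triples failing the scope): 3.

3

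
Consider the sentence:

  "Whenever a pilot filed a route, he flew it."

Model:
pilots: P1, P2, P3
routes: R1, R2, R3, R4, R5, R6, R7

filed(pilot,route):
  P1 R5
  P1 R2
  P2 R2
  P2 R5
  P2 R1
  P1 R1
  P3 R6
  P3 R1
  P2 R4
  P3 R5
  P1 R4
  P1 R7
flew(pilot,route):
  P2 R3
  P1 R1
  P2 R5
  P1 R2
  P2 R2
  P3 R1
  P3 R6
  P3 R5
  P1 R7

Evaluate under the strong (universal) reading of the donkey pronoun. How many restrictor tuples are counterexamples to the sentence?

4

"it" takes "a route" as antecedent — a donkey pronoun bound across the clause boundary.
Strong reading: for every (p,r) with filed(p,r), flew(p,r).
Restrictor pairs: (P1,R1) ✓  (P1,R2) ✓  (P1,R4) ✗  (P1,R5) ✗  (P1,R7) ✓  (P2,R1) ✗  (P2,R2) ✓  (P2,R4) ✗  (P2,R5) ✓  (P3,R1) ✓  (P3,R5) ✓  (P3,R6) ✓
Counterexamples (restrictor pairs failing the scope): 4.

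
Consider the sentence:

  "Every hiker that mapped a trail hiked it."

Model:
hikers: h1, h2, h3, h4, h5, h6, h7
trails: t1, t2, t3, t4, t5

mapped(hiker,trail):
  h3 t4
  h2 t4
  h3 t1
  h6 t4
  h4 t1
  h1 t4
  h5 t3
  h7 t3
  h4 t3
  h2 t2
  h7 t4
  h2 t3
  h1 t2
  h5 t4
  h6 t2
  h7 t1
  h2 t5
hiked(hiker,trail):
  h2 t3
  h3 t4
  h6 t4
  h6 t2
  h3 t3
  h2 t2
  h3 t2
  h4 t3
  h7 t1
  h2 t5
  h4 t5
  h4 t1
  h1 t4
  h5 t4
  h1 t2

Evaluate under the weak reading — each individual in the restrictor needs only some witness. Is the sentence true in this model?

True

"it" takes "a trail" as antecedent — a donkey pronoun bound across the clause boundary.
Weak reading: every hiker h with some mapped-trail has at least one mapped-trail t such that hiked(h,t).
Per hiker: h1:✓  h2:✓  h3:✓  h4:✓  h5:✓  h6:✓  h7:✓
Every hiker in the restrictor has a witness.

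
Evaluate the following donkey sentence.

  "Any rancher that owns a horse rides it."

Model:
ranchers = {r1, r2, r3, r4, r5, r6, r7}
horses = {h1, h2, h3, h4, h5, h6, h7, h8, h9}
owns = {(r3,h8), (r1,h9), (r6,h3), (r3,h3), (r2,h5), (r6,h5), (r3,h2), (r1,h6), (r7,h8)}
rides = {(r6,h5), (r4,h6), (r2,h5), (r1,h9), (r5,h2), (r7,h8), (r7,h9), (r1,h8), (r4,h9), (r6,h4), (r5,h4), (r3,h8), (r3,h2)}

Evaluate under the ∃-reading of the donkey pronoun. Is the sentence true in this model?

"it" takes "a horse" as antecedent — a donkey pronoun bound across the clause boundary.
Weak reading: every rancher r with some owns-horse has at least one owns-horse h such that rides(r,h).
Per rancher: r1:✓  r2:✓  r3:✓  r6:✓  r7:✓
Every rancher in the restrictor has a witness.

True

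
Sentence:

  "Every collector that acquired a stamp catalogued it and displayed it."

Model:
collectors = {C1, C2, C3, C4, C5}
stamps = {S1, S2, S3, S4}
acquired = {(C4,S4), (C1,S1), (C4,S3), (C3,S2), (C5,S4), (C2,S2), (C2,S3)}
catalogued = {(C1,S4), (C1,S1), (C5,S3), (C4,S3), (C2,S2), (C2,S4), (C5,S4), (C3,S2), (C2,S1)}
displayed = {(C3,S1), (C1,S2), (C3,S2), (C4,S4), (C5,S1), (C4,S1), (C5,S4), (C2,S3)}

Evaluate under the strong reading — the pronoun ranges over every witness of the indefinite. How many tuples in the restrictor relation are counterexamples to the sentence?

5

"it" takes "a stamp" as antecedent — a donkey pronoun bound across the clause boundary.
Strong reading: for every (c,s) with acquired(c,s), catalogued(c,s) ∧ displayed(c,s).
Restrictor pairs: (C1,S1) ✗  (C2,S2) ✗  (C2,S3) ✗  (C3,S2) ✓  (C4,S3) ✗  (C4,S4) ✗  (C5,S4) ✓
Counterexamples (restrictor pairs failing the scope): 5.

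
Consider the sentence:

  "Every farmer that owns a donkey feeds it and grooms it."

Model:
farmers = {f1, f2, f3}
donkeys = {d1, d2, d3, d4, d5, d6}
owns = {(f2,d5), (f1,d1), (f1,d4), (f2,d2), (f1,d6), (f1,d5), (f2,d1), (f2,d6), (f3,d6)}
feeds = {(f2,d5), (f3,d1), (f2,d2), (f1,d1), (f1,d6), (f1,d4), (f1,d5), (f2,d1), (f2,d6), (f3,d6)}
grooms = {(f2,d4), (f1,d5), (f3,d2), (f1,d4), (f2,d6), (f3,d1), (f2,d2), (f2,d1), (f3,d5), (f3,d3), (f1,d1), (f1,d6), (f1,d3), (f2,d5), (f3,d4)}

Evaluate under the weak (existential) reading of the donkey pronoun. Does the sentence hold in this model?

"it" takes "a donkey" as antecedent — a donkey pronoun bound across the clause boundary.
Weak reading: every farmer f with some owns-donkey has at least one owns-donkey d such that feeds(f,d) ∧ grooms(f,d).
Per farmer: f1:✓  f2:✓  f3:✗
f3 has no witness among its owns-donkeys.

False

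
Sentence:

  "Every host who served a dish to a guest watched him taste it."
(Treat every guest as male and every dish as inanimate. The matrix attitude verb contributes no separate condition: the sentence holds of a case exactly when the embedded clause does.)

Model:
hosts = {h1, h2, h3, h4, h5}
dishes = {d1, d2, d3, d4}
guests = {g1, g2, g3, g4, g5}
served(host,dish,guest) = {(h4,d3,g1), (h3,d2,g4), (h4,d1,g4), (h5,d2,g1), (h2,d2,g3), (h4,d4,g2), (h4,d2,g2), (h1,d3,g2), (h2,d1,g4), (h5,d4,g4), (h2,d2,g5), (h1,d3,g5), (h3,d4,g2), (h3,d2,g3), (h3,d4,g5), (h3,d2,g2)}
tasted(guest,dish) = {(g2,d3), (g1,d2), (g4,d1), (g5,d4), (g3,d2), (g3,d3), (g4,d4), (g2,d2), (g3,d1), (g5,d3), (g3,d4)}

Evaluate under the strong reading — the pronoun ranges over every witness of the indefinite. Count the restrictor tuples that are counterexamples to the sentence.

"him" takes "a guest" as antecedent and "it" takes "a dish"; both are donkey pronouns co-varying with the restrictor.
Strong reading: for every (h,d,g) with served(h,d,g), tasted(g,d).
Restrictor triples: (h1,d3,g2)→tasted(g2,d3) ✓  (h1,d3,g5)→tasted(g5,d3) ✓  (h2,d1,g4)→tasted(g4,d1) ✓  (h2,d2,g3)→tasted(g3,d2) ✓  (h2,d2,g5)→tasted(g5,d2) ✗  (h3,d2,g2)→tasted(g2,d2) ✓  (h3,d2,g3)→tasted(g3,d2) ✓  (h3,d2,g4)→tasted(g4,d2) ✗  (h3,d4,g2)→tasted(g2,d4) ✗  (h3,d4,g5)→tasted(g5,d4) ✓  (h4,d1,g4)→tasted(g4,d1) ✓  (h4,d2,g2)→tasted(g2,d2) ✓  (h4,d3,g1)→tasted(g1,d3) ✗  (h4,d4,g2)→tasted(g2,d4) ✗  (h5,d2,g1)→tasted(g1,d2) ✓  (h5,d4,g4)→tasted(g4,d4) ✓
Counterexamples (restrictor triples failing the scope): 5.

5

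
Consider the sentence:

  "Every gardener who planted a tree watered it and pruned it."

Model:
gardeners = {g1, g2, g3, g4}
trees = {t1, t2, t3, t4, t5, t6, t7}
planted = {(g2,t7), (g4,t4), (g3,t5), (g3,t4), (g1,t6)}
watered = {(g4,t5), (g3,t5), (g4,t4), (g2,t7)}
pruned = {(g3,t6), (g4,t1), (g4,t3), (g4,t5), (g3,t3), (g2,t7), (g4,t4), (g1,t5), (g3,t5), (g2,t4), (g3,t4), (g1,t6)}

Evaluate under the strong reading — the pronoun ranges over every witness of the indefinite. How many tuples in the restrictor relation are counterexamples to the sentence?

"it" takes "a tree" as antecedent — a donkey pronoun bound across the clause boundary.
Strong reading: for every (g,t) with planted(g,t), watered(g,t) ∧ pruned(g,t).
Restrictor pairs: (g1,t6) ✗  (g2,t7) ✓  (g3,t4) ✗  (g3,t5) ✓  (g4,t4) ✓
Counterexamples (restrictor pairs failing the scope): 2.

2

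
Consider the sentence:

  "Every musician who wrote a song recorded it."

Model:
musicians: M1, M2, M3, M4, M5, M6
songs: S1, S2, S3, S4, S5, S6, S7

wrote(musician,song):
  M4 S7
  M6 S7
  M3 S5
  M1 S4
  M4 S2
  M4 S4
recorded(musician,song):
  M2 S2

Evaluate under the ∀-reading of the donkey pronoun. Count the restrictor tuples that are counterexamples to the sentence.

"it" takes "a song" as antecedent — a donkey pronoun bound across the clause boundary.
Strong reading: for every (m,s) with wrote(m,s), recorded(m,s).
Restrictor pairs: (M1,S4) ✗  (M3,S5) ✗  (M4,S2) ✗  (M4,S4) ✗  (M4,S7) ✗  (M6,S7) ✗
Counterexamples (restrictor pairs failing the scope): 6.

6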